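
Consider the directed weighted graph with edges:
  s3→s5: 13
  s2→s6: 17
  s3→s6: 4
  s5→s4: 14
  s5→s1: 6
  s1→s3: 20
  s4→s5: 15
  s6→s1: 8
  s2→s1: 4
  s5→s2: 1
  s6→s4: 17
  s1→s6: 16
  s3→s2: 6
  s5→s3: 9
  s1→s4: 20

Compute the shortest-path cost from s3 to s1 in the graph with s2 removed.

12

Routes from s3 to s1 avoiding s2:
s3→s6→s4→s5→s1: 4 + 17 + 15 + 6 = 42
s3→s6→s1: 4 + 8 = 12
s3→s5→s1: 13 + 6 = 19
The minimum is 12.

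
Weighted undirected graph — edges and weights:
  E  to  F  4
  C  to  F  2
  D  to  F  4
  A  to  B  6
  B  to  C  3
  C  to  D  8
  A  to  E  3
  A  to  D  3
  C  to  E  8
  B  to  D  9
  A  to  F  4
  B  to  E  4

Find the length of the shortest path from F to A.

4

Checking several routes:
F - C - B - A: 2 + 3 + 6 = 11
F - A: 4
F - D - A: 4 + 3 = 7
F - E - A: 4 + 3 = 7
Shortest: 4.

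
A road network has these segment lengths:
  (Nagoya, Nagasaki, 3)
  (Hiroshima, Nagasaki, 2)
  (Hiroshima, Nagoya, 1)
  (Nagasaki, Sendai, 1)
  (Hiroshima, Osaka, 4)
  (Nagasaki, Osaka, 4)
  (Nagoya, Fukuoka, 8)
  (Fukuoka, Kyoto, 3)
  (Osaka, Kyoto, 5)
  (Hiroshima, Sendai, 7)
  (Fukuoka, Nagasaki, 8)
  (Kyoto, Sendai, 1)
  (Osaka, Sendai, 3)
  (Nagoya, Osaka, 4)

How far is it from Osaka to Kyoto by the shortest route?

Checking several routes:
Osaka - Nagoya - Nagasaki - Sendai - Kyoto: 4 + 3 + 1 + 1 = 9
Osaka - Kyoto: 5
Osaka - Sendai - Kyoto: 3 + 1 = 4
Osaka - Hiroshima - Nagasaki - Sendai - Kyoto: 4 + 2 + 1 + 1 = 8
Osaka - Nagoya - Hiroshima - Nagasaki - Sendai - Kyoto: 4 + 1 + 2 + 1 + 1 = 9
Osaka - Nagasaki - Sendai - Kyoto: 4 + 1 + 1 = 6
The minimum is 4.

4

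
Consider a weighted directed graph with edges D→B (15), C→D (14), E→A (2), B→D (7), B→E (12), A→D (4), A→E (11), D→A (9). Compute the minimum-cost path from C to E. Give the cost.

Candidate routes:
C → D → B → E: 14 + 15 + 12 = 41
C → D → A → E: 14 + 9 + 11 = 34
Best route has total 34.

34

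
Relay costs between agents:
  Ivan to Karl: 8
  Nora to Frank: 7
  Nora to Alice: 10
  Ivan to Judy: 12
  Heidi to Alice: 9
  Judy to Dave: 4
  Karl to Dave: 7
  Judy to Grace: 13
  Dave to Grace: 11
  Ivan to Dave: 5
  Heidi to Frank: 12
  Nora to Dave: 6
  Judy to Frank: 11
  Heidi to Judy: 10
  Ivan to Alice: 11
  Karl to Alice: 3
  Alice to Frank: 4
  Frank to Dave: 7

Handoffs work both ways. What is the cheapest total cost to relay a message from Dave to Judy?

A few of the Dave→Judy routes:
Dave - Ivan - Judy: 5 + 12 = 17
Dave - Judy: 4
Dave - Frank - Judy: 7 + 11 = 18
The minimum is 4.

4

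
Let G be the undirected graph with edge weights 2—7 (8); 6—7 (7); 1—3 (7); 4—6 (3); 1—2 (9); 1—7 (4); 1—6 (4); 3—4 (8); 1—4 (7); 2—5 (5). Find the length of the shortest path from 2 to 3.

16

Checking several routes:
2 -> 7 -> 1 -> 3: 8 + 4 + 7 = 19
2 -> 1 -> 4 -> 3: 9 + 7 + 8 = 24
2 -> 1 -> 3: 9 + 7 = 16
2 -> 1 -> 6 -> 4 -> 3: 9 + 4 + 3 + 8 = 24
The minimum is 16.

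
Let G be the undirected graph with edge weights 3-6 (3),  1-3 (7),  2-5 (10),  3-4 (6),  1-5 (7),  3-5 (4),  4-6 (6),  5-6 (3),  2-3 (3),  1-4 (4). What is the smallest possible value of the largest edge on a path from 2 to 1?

A few of the 2→1 routes:
2→3→6→4→1: max(3, 3, 6, 4) = 6
2→3→5→6→4→1: max(3, 4, 3, 6, 4) = 6
2→3→4→1: max(3, 6, 4) = 6
2→3→5→1: max(3, 4, 7) = 7
Smallest bottleneck: 6.

6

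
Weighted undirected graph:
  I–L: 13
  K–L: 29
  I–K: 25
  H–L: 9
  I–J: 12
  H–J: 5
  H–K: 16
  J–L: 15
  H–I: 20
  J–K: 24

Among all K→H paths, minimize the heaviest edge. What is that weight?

Comparing a few candidate routes:
K-J-I-H: max(24, 12, 20) = 24
K-H: max(16) = 16
K-J-H: max(24, 5) = 24
The minimum achievable maximum is 16.

16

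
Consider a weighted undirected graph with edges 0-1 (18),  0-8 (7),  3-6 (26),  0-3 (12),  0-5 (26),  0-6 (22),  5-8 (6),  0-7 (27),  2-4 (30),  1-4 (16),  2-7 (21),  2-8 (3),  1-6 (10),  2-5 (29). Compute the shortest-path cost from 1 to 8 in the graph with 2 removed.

25

Paths from 1 to 8 avoiding 2:
1 -> 0 -> 5 -> 8: 18 + 26 + 6 = 50
1 -> 6 -> 0 -> 8: 10 + 22 + 7 = 39
1 -> 6 -> 0 -> 5 -> 8: 10 + 22 + 26 + 6 = 64
1 -> 6 -> 3 -> 0 -> 8: 10 + 26 + 12 + 7 = 55
1 -> 0 -> 8: 18 + 7 = 25
1 -> 6 -> 3 -> 0 -> 5 -> 8: 10 + 26 + 12 + 26 + 6 = 80
The minimum is 25.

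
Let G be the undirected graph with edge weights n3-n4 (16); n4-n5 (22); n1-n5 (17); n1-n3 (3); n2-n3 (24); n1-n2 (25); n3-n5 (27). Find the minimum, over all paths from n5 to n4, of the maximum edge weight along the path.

A few of the n5→n4 routes:
n5 -> n1 -> n3 -> n4: max(17, 3, 16) = 17
n5 -> n1 -> n2 -> n3 -> n4: max(17, 25, 24, 16) = 25
n5 -> n4: max(22) = 22
Smallest bottleneck: 17.

17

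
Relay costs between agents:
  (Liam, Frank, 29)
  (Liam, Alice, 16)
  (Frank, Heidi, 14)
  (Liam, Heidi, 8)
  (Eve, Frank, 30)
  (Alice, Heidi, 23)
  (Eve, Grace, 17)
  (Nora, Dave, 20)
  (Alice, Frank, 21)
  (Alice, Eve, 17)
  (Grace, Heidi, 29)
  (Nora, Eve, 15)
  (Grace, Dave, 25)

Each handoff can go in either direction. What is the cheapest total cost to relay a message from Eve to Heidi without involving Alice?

44

Paths from Eve to Heidi avoiding Alice:
Eve→Grace→Heidi: 17 + 29 = 46
Eve→Frank→Liam→Heidi: 30 + 29 + 8 = 67
Eve→Nora→Dave→Grace→Heidi: 15 + 20 + 25 + 29 = 89
Eve→Frank→Heidi: 30 + 14 = 44
Best route has total 44.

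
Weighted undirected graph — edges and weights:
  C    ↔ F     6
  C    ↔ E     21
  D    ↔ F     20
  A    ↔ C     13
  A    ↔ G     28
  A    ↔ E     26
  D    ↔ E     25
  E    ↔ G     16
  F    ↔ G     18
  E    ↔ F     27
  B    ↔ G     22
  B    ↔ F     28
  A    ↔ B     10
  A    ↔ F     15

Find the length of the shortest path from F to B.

A few of the F→B routes:
F-A-B: 15 + 10 = 25
F-G-A-B: 18 + 28 + 10 = 56
F-B: 28
F-G-B: 18 + 22 = 40
F-C-A-B: 6 + 13 + 10 = 29
Shortest: 25.

25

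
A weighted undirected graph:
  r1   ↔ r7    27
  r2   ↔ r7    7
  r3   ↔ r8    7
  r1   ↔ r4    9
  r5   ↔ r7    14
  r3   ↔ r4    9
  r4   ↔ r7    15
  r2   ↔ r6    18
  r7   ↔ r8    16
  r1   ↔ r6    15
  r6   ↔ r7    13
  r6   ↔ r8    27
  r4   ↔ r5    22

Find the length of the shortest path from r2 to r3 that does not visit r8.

31

Comparing a few candidate routes:
r2-r7-r1-r4-r3: 7 + 27 + 9 + 9 = 52
r2-r7-r6-r1-r4-r3: 7 + 13 + 15 + 9 + 9 = 53
r2-r6-r1-r4-r3: 18 + 15 + 9 + 9 = 51
r2-r7-r5-r4-r3: 7 + 14 + 22 + 9 = 52
r2-r7-r4-r3: 7 + 15 + 9 = 31
Best route has total 31.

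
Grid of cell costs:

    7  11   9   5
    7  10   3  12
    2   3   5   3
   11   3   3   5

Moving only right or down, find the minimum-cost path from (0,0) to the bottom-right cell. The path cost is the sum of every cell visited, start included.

30

Path (0,0) -> (1,0) -> (2,0) -> (2,1) -> (3,1) -> (3,2) -> (3,3): 7 + 7 + 2 + 3 + 3 + 3 + 5 = 30.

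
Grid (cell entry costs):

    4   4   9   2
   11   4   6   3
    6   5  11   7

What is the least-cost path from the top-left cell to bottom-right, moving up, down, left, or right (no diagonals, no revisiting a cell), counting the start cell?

Path [0,0] -> [0,1] -> [1,1] -> [1,2] -> [1,3] -> [2,3]: 4 + 4 + 4 + 6 + 3 + 7 = 28.

28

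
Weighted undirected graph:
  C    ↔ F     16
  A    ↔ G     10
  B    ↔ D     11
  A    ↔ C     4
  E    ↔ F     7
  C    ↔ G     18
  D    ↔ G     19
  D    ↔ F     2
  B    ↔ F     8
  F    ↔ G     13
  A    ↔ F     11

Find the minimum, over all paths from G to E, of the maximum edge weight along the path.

11

Comparing a few candidate routes:
G→A→C→F→E: max(10, 4, 16, 7) = 16
G→C→F→E: max(18, 16, 7) = 18
G→A→F→E: max(10, 11, 7) = 11
G→C→A→F→E: max(18, 4, 11, 7) = 18
G→F→E: max(13, 7) = 13
The minimum achievable maximum is 11.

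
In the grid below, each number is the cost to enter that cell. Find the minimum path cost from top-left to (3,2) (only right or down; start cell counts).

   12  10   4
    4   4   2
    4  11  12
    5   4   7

36

Take r0c0 -> r1c0 -> r2c0 -> r3c0 -> r3c1 -> r3c2 for a total of 12 + 4 + 4 + 5 + 4 + 7 = 36.
(Top row then right column would cost 47.)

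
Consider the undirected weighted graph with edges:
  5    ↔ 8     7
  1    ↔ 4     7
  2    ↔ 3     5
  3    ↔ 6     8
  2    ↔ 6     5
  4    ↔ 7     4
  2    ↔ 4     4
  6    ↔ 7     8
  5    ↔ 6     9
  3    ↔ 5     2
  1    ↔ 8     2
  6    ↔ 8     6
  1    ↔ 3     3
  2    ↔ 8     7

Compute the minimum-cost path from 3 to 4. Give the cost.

Comparing a few candidate routes:
3-6-7-4: 8 + 8 + 4 = 20
3-5-8-1-4: 2 + 7 + 2 + 7 = 18
3-1-8-2-4: 3 + 2 + 7 + 4 = 16
3-1-4: 3 + 7 = 10
3-6-2-4: 8 + 5 + 4 = 17
3-2-4: 5 + 4 = 9
The minimum is 9.

9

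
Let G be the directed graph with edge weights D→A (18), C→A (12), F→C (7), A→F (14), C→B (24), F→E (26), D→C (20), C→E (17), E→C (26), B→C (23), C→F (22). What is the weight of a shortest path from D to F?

32

Routes from D to F:
D - C - A - F: 20 + 12 + 14 = 46
D - C - F: 20 + 22 = 42
D - A - F: 18 + 14 = 32
The minimum is 32.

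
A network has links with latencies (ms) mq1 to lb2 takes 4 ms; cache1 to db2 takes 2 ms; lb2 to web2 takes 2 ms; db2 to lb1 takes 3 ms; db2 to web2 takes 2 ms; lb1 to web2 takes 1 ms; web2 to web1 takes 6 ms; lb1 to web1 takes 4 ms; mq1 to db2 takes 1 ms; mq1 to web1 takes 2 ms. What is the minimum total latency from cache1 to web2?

4

Comparing a few candidate routes:
cache1 - db2 - mq1 - lb2 - web2: 2 + 1 + 4 + 2 = 9
cache1 - db2 - web2: 2 + 2 = 4
cache1 - db2 - lb1 - web2: 2 + 3 + 1 = 6
Shortest: 4 ms.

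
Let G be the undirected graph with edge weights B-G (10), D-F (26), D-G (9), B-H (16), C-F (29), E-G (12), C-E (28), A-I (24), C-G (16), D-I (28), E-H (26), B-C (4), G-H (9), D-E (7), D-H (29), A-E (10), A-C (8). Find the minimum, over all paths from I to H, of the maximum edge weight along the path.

24

Some routes from I to H:
I → A → E → G → B → H: max(24, 10, 12, 10, 16) = 24
I → A → E → D → G → C → B → H: max(24, 10, 7, 9, 16, 4, 16) = 24
I → A → E → D → G → H: max(24, 10, 7, 9, 9) = 24
I → A → E → G → C → B → H: max(24, 10, 12, 16, 4, 16) = 24
I → A → E → D → G → B → H: max(24, 10, 7, 9, 10, 16) = 24
Best route has worst link 24.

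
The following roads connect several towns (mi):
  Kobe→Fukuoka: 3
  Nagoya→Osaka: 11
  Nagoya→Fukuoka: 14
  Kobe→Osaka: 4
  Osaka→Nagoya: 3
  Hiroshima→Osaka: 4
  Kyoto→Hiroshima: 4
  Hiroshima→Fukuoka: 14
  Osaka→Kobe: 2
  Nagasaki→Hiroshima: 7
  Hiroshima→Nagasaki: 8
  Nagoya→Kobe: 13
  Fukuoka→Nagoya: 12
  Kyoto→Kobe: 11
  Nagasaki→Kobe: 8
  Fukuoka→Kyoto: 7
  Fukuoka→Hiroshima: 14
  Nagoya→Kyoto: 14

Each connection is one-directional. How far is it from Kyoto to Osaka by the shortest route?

8

Checking several routes:
Kyoto → Kobe → Osaka: 11 + 4 = 15
Kyoto → Kobe → Fukuoka → Hiroshima → Osaka: 11 + 3 + 14 + 4 = 32
Kyoto → Hiroshima → Osaka: 4 + 4 = 8
Kyoto → Hiroshima → Fukuoka → Nagoya → Osaka: 4 + 14 + 12 + 11 = 41
Kyoto → Kobe → Fukuoka → Nagoya → Osaka: 11 + 3 + 12 + 11 = 37
Kyoto → Hiroshima → Nagasaki → Kobe → Osaka: 4 + 8 + 8 + 4 = 24
Best route has total 8 mi.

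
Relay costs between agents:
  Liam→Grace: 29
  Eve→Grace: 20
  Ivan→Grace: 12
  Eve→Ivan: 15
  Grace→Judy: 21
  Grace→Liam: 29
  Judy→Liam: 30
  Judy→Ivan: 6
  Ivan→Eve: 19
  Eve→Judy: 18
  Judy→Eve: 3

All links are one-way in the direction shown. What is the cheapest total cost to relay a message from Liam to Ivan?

56

Routes from Liam to Ivan:
Liam -> Grace -> Judy -> Eve -> Ivan: 29 + 21 + 3 + 15 = 68
Liam -> Grace -> Judy -> Ivan: 29 + 21 + 6 = 56
Shortest: 56.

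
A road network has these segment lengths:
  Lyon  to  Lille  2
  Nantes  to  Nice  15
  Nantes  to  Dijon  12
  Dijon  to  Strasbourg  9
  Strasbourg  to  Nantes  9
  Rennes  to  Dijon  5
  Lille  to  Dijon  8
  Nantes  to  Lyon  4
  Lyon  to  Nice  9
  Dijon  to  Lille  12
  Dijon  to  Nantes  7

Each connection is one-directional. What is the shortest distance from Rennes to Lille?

17

Paths from Rennes to Lille:
Rennes -> Dijon -> Lille: 5 + 12 = 17
Rennes -> Dijon -> Strasbourg -> Nantes -> Lyon -> Lille: 5 + 9 + 9 + 4 + 2 = 29
Rennes -> Dijon -> Nantes -> Lyon -> Lille: 5 + 7 + 4 + 2 = 18
Shortest: 17.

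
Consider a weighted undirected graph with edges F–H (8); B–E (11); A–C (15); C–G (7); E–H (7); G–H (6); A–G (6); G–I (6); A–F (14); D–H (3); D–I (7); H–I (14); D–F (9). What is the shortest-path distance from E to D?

Checking several routes:
E → H → F → D: 7 + 8 + 9 = 24
E → H → D: 7 + 3 = 10
E → H → G → I → D: 7 + 6 + 6 + 7 = 26
E → H → I → D: 7 + 14 + 7 = 28
Best route has total 10.

10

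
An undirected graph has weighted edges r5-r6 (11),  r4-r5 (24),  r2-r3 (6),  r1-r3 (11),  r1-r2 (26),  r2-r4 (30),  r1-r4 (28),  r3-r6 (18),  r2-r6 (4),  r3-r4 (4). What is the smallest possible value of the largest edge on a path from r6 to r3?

Checking several routes:
r6 -> r2 -> r3: max(4, 6) = 6
r6 -> r3: max(18) = 18
r6 -> r2 -> r1 -> r3: max(4, 26, 11) = 26
r6 -> r5 -> r4 -> r3: max(11, 24, 4) = 24
Smallest bottleneck: 6.

6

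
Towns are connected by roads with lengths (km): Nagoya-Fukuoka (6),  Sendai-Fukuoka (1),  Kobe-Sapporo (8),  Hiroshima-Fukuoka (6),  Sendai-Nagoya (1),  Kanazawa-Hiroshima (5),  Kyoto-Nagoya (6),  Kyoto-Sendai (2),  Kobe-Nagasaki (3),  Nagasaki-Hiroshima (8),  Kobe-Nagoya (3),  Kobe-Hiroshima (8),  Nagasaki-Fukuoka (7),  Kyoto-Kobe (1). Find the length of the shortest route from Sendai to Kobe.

Comparing a few candidate routes:
Sendai-Fukuoka-Nagasaki-Kobe: 1 + 7 + 3 = 11
Sendai-Kyoto-Kobe: 2 + 1 = 3
Sendai-Nagoya-Kyoto-Kobe: 1 + 6 + 1 = 8
Sendai-Fukuoka-Nagoya-Kobe: 1 + 6 + 3 = 10
Sendai-Kyoto-Nagoya-Kobe: 2 + 6 + 3 = 11
Sendai-Nagoya-Kobe: 1 + 3 = 4
Best route has total 3 km.

3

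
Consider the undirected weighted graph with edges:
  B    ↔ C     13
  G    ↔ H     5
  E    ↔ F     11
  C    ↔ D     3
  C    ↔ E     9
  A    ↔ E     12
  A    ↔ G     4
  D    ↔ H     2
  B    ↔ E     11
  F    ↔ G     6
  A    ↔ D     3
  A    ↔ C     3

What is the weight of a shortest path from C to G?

7

A few of the C→G routes:
C - A - G: 3 + 4 = 7
C - D - H - G: 3 + 2 + 5 = 10
C - D - A - G: 3 + 3 + 4 = 10
C - A - D - H - G: 3 + 3 + 2 + 5 = 13
Shortest: 7.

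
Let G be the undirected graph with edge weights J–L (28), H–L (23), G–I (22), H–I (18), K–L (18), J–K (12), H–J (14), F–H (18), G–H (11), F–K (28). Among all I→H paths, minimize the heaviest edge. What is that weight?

18

Paths from I to H:
I - G - H: max(22, 11) = 22
I - H: max(18) = 18
Smallest bottleneck: 18.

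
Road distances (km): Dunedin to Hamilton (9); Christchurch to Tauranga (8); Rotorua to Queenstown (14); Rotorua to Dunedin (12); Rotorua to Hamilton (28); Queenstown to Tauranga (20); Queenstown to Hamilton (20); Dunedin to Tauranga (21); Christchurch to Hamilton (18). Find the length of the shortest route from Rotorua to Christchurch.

39

A few of the Rotorua→Christchurch routes:
Rotorua - Dunedin - Hamilton - Christchurch: 12 + 9 + 18 = 39
Rotorua - Queenstown - Tauranga - Christchurch: 14 + 20 + 8 = 42
Rotorua - Dunedin - Tauranga - Christchurch: 12 + 21 + 8 = 41
The minimum is 39 km.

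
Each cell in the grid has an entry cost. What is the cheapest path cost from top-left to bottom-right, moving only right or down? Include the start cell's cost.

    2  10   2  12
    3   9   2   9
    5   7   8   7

One optimal route is r0c0 -> r0c1 -> r0c2 -> r1c2 -> r2c2 -> r2c3.
Its cost is 2 + 10 + 2 + 2 + 8 + 7 = 31.

31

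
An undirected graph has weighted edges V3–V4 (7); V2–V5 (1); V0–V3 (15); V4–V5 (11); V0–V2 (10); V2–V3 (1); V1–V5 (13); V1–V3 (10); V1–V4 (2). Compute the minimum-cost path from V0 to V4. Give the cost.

Checking several routes:
V0 → V2 → V5 → V4: 10 + 1 + 11 = 22
V0 → V2 → V3 → V1 → V4: 10 + 1 + 10 + 2 = 23
V0 → V2 → V3 → V4: 10 + 1 + 7 = 18
V0 → V3 → V4: 15 + 7 = 22
V0 → V2 → V5 → V1 → V4: 10 + 1 + 13 + 2 = 26
Best route has total 18.

18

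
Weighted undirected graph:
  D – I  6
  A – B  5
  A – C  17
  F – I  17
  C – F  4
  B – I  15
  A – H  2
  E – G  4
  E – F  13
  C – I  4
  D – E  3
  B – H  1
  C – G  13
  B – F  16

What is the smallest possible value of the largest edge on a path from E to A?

15

Comparing a few candidate routes:
E-G-C-I-B-H-A: max(4, 13, 4, 15, 1, 2) = 15
E-D-I-B-H-A: max(3, 6, 15, 1, 2) = 15
E-F-C-I-B-A: max(13, 4, 4, 15, 5) = 15
E-D-I-B-A: max(3, 6, 15, 5) = 15
E-F-C-I-B-H-A: max(13, 4, 4, 15, 1, 2) = 15
E-G-C-I-B-A: max(4, 13, 4, 15, 5) = 15
The minimum achievable maximum is 15.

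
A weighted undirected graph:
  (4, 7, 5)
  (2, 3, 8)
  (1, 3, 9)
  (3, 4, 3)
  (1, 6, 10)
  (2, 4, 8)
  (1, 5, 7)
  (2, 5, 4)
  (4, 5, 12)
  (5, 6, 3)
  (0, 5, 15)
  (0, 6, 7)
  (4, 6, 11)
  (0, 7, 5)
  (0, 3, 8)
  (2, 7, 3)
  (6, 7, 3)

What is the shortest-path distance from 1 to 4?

Some routes from 1 to 4:
1 -> 6 -> 7 -> 4: 10 + 3 + 5 = 18
1 -> 3 -> 4: 9 + 3 = 12
1 -> 5 -> 6 -> 7 -> 4: 7 + 3 + 3 + 5 = 18
1 -> 5 -> 2 -> 4: 7 + 4 + 8 = 19
The minimum is 12.

12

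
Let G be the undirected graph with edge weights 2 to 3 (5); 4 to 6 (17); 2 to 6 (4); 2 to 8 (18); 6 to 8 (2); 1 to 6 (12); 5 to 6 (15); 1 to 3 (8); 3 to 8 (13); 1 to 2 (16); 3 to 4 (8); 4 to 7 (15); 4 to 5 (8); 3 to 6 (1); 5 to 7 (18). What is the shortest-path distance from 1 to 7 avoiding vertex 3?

44

Some routes from 1 to 7 avoiding 3:
1 - 2 - 6 - 4 - 7: 16 + 4 + 17 + 15 = 52
1 - 6 - 5 - 4 - 7: 12 + 15 + 8 + 15 = 50
1 - 6 - 4 - 7: 12 + 17 + 15 = 44
1 - 6 - 5 - 7: 12 + 15 + 18 = 45
1 - 6 - 4 - 5 - 7: 12 + 17 + 8 + 18 = 55
1 - 2 - 6 - 5 - 7: 16 + 4 + 15 + 18 = 53
The minimum is 44.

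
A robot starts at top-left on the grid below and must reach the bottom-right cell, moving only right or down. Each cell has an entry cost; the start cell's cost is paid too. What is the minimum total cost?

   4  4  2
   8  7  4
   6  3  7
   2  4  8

29

One optimal route is [0,0] -> [0,1] -> [0,2] -> [1,2] -> [2,2] -> [3,2].
Its cost is 4 + 4 + 2 + 4 + 7 + 8 = 29.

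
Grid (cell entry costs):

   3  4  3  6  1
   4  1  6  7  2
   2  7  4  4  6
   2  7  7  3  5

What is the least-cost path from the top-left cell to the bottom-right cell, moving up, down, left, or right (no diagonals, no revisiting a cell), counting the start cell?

Take r0c0 → r0c1 → r0c2 → r0c3 → r0c4 → r1c4 → r2c4 → r3c4 for a total of 3 + 4 + 3 + 6 + 1 + 2 + 6 + 5 = 30.

30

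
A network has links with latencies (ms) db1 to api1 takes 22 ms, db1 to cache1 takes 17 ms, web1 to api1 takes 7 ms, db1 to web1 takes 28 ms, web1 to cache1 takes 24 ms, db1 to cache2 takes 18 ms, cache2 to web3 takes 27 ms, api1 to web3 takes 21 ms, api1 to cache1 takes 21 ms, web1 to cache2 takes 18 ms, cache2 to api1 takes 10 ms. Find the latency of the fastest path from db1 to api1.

Checking several routes:
db1 → api1: 22
db1 → web1 → api1: 28 + 7 = 35
db1 → cache2 → api1: 18 + 10 = 28
Shortest: 22 ms.

22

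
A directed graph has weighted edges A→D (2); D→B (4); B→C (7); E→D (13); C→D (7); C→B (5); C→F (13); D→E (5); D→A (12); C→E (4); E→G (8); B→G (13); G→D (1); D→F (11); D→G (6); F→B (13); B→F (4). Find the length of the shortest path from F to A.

39

Paths from F to A:
F→B→C→D→A: 13 + 7 + 7 + 12 = 39
F→B→C→E→D→A: 13 + 7 + 4 + 13 + 12 = 49
F→B→G→D→A: 13 + 13 + 1 + 12 = 39
F→B→C→E→G→D→A: 13 + 7 + 4 + 8 + 1 + 12 = 45
Shortest: 39.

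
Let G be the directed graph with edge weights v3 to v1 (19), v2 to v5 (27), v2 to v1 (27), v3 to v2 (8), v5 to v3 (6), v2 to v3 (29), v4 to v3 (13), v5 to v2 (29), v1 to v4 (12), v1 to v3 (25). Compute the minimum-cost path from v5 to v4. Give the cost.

Some routes from v5 to v4:
v5→v3→v2→v1→v4: 6 + 8 + 27 + 12 = 53
v5→v2→v1→v4: 29 + 27 + 12 = 68
v5→v3→v1→v4: 6 + 19 + 12 = 37
Best route has total 37.

37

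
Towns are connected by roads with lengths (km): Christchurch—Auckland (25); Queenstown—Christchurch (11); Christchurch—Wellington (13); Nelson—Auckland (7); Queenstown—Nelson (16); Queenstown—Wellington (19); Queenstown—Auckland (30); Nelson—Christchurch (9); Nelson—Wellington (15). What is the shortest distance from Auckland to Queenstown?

23

Checking several routes:
Auckland → Queenstown: 30
Auckland → Nelson → Queenstown: 7 + 16 = 23
Auckland → Nelson → Wellington → Christchurch → Queenstown: 7 + 15 + 13 + 11 = 46
Auckland → Christchurch → Queenstown: 25 + 11 = 36
Auckland → Nelson → Christchurch → Queenstown: 7 + 9 + 11 = 27
Auckland → Nelson → Wellington → Queenstown: 7 + 15 + 19 = 41
The minimum is 23 km.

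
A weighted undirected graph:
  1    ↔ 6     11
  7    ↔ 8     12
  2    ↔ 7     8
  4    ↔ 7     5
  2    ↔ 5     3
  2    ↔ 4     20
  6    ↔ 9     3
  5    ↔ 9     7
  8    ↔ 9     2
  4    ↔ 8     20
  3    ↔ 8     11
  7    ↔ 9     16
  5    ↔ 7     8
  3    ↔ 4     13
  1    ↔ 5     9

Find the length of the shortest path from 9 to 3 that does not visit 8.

33

Some routes from 9 to 3 avoiding 8:
9→5→7→4→3: 7 + 8 + 5 + 13 = 33
9→6→1→5→7→4→3: 3 + 11 + 9 + 8 + 5 + 13 = 49
9→5→2→4→3: 7 + 3 + 20 + 13 = 43
9→7→4→3: 16 + 5 + 13 = 34
9→5→2→7→4→3: 7 + 3 + 8 + 5 + 13 = 36
The minimum is 33.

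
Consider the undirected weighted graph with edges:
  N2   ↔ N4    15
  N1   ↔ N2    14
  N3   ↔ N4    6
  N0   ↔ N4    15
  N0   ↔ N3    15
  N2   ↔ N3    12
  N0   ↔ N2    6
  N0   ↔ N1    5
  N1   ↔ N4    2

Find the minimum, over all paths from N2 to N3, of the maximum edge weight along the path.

6

A few of the N2→N3 routes:
N2-N0-N1-N4-N3: max(6, 5, 2, 6) = 6
N2-N4-N1-N0-N3: max(15, 2, 5, 15) = 15
N2-N1-N4-N3: max(14, 2, 6) = 14
N2-N3: max(12) = 12
The minimum achievable maximum is 6.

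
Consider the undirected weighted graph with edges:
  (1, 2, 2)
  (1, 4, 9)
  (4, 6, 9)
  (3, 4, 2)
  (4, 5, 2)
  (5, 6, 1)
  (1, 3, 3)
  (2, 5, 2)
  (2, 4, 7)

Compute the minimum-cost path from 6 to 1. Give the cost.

Checking several routes:
6 -> 5 -> 4 -> 3 -> 1: 1 + 2 + 2 + 3 = 8
6 -> 5 -> 4 -> 2 -> 1: 1 + 2 + 7 + 2 = 12
6 -> 5 -> 2 -> 1: 1 + 2 + 2 = 5
Shortest: 5.

5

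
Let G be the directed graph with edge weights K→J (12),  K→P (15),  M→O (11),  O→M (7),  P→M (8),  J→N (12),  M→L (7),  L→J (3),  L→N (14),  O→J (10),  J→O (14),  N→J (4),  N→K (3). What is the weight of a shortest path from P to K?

32

Routes from P to K:
P - M - O - J - N - K: 8 + 11 + 10 + 12 + 3 = 44
P - M - L - N - K: 8 + 7 + 14 + 3 = 32
P - M - L - J - N - K: 8 + 7 + 3 + 12 + 3 = 33
Best route has total 32.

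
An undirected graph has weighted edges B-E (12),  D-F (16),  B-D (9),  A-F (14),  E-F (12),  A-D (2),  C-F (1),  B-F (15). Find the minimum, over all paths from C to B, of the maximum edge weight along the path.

Candidate routes:
C - F - D - B: max(1, 16, 9) = 16
C - F - B: max(1, 15) = 15
C - F - A - D - B: max(1, 14, 2, 9) = 14
C - F - E - B: max(1, 12, 12) = 12
Smallest bottleneck: 12.

12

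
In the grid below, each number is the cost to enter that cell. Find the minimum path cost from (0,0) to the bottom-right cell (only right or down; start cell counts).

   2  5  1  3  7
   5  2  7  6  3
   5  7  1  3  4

23

Take [0,0]→[0,1]→[0,2]→[1,2]→[2,2]→[2,3]→[2,4] for a total of 2 + 5 + 1 + 7 + 1 + 3 + 4 = 23.
(Top row then right column would cost 25.)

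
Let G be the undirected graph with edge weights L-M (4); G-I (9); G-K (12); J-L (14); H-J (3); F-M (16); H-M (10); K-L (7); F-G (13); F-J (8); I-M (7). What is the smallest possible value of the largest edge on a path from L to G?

A few of the L→G routes:
L→J→F→G: max(14, 8, 13) = 14
L→M→I→G: max(4, 7, 9) = 9
L→M→H→J→F→G: max(4, 10, 3, 8, 13) = 13
L→J→H→M→I→G: max(14, 3, 10, 7, 9) = 14
L→K→G: max(7, 12) = 12
Smallest bottleneck: 9.

9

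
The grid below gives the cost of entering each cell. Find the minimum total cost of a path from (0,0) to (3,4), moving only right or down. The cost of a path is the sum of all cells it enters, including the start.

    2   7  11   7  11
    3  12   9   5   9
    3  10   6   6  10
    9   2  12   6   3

39

One optimal route is [0,0] -> [1,0] -> [2,0] -> [2,1] -> [2,2] -> [2,3] -> [3,3] -> [3,4].
Its cost is 2 + 3 + 3 + 10 + 6 + 6 + 6 + 3 = 39.
For comparison, the top-then-right route costs 60.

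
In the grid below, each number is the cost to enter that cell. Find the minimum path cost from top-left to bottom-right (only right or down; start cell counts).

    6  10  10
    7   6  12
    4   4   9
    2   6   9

34

One optimal route is r0c0 -> r1c0 -> r2c0 -> r3c0 -> r3c1 -> r3c2.
Its cost is 6 + 7 + 4 + 2 + 6 + 9 = 34.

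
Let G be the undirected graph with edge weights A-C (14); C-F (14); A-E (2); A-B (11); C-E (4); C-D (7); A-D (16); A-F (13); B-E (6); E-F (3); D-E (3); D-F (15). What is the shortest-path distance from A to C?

6

Some routes from A to C:
A - E - C: 2 + 4 = 6
A - C: 14
A - E - D - C: 2 + 3 + 7 = 12
A - E - F - C: 2 + 3 + 14 = 19
The minimum is 6.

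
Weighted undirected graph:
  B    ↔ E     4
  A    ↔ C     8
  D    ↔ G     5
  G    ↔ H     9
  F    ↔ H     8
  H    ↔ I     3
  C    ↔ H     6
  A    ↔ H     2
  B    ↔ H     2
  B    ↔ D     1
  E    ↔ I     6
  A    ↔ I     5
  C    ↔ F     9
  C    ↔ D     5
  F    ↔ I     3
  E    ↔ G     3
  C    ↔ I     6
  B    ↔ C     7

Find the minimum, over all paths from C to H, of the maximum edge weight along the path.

5

A few of the C→H routes:
C → D → B → H: max(5, 1, 2) = 5
C → I → E → G → D → B → H: max(6, 6, 3, 5, 1, 2) = 6
C → D → G → E → B → H: max(5, 5, 3, 4, 2) = 5
C → I → E → B → H: max(6, 6, 4, 2) = 6
C → I → A → H: max(6, 5, 2) = 6
The minimum achievable maximum is 5.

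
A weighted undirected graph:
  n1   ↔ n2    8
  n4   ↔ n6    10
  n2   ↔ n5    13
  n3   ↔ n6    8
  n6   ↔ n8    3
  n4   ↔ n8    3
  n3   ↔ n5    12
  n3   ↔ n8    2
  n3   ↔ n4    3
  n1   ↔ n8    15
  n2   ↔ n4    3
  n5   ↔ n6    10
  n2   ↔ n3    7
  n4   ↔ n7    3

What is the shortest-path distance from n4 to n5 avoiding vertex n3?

16

Checking several routes:
n4 -> n8 -> n6 -> n5: 3 + 3 + 10 = 16
n4 -> n6 -> n5: 10 + 10 = 20
n4 -> n8 -> n1 -> n2 -> n5: 3 + 15 + 8 + 13 = 39
n4 -> n2 -> n5: 3 + 13 = 16
Shortest: 16.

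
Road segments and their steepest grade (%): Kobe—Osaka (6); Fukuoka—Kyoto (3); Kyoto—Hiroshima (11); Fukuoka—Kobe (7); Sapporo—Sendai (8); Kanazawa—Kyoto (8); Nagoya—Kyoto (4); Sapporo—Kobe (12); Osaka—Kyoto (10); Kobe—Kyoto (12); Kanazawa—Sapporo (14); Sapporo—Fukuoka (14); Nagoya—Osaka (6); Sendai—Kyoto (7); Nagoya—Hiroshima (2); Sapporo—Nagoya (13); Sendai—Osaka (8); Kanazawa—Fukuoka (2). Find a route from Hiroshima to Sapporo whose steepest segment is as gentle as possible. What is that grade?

Comparing a few candidate routes:
Hiroshima→Nagoya→Kyoto→Fukuoka→Kobe→Osaka→Sendai→Sapporo: max(2, 4, 3, 7, 6, 8, 8) = 8
Hiroshima→Nagoya→Osaka→Kobe→Fukuoka→Kyoto→Sendai→Sapporo: max(2, 6, 6, 7, 3, 7, 8) = 8
Hiroshima→Nagoya→Osaka→Kobe→Fukuoka→Kanazawa→Kyoto→Sendai→Sapporo: max(2, 6, 6, 7, 2, 8, 7, 8) = 8
Hiroshima→Nagoya→Osaka→Sendai→Sapporo: max(2, 6, 8, 8) = 8
Hiroshima→Nagoya→Kyoto→Sendai→Sapporo: max(2, 4, 7, 8) = 8
The minimum achievable maximum is 8%.

8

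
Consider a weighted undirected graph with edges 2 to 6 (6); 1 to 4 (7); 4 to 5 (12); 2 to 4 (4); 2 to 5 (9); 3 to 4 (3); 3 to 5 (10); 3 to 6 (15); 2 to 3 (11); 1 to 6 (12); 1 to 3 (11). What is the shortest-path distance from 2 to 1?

11

A few of the 2→1 routes:
2 -> 6 -> 1: 6 + 12 = 18
2 -> 4 -> 3 -> 1: 4 + 3 + 11 = 18
2 -> 3 -> 4 -> 1: 11 + 3 + 7 = 21
2 -> 5 -> 4 -> 1: 9 + 12 + 7 = 28
2 -> 4 -> 1: 4 + 7 = 11
2 -> 3 -> 1: 11 + 11 = 22
The minimum is 11.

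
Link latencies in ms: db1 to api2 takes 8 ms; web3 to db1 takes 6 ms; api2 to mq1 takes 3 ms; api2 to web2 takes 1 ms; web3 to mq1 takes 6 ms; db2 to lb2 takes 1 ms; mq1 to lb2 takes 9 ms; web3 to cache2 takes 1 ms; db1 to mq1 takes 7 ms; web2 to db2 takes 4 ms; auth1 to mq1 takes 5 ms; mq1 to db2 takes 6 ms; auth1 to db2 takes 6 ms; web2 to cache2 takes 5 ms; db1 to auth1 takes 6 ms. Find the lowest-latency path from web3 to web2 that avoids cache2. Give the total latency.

Comparing a few candidate routes:
web3 -> mq1 -> api2 -> web2: 6 + 3 + 1 = 10
web3 -> db1 -> api2 -> web2: 6 + 8 + 1 = 15
web3 -> db1 -> mq1 -> api2 -> web2: 6 + 7 + 3 + 1 = 17
web3 -> mq1 -> db2 -> web2: 6 + 6 + 4 = 16
The minimum is 10 ms.

10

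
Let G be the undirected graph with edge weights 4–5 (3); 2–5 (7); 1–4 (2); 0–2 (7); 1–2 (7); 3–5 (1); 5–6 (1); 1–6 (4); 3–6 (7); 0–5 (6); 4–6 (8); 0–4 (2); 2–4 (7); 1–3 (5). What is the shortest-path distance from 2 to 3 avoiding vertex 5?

Some routes from 2 to 3 avoiding 5:
2-1-3: 7 + 5 = 12
2-0-4-1-3: 7 + 2 + 2 + 5 = 16
2-4-1-3: 7 + 2 + 5 = 14
2-1-6-3: 7 + 4 + 7 = 18
Best route has total 12.

12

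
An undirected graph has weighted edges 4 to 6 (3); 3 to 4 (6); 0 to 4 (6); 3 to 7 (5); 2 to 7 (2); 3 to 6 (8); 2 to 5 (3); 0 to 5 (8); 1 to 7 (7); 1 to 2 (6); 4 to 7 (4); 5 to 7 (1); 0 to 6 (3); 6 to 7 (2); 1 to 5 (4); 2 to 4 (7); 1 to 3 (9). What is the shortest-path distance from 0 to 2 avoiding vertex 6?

11

Some routes from 0 to 2 avoiding 6:
0→4→2: 6 + 7 = 13
0→5→2: 8 + 3 = 11
0→5→7→2: 8 + 1 + 2 = 11
0→5→1→2: 8 + 4 + 6 = 18
0→4→7→5→2: 6 + 4 + 1 + 3 = 14
0→4→7→2: 6 + 4 + 2 = 12
Shortest: 11.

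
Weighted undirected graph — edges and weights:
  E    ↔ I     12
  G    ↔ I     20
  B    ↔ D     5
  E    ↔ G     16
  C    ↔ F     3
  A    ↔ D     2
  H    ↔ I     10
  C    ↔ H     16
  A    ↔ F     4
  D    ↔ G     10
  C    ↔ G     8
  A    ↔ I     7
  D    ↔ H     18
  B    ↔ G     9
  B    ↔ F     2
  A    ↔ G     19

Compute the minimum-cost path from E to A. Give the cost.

19

Comparing a few candidate routes:
E-I-A: 12 + 7 = 19
E-G-C-F-A: 16 + 8 + 3 + 4 = 31
E-G-D-A: 16 + 10 + 2 = 28
E-G-B-F-A: 16 + 9 + 2 + 4 = 31
E-G-B-D-A: 16 + 9 + 5 + 2 = 32
Best route has total 19.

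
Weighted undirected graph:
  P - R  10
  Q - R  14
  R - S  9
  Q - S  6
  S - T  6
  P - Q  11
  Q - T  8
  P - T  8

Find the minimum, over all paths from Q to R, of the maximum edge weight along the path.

A few of the Q→R routes:
Q -> S -> T -> P -> R: max(6, 6, 8, 10) = 10
Q -> S -> R: max(6, 9) = 9
Q -> T -> S -> R: max(8, 6, 9) = 9
Smallest bottleneck: 9.

9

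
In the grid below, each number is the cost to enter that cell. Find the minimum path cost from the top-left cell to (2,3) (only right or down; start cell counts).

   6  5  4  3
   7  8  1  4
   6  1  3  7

26

One optimal route is (0,0) -> (0,1) -> (0,2) -> (1,2) -> (2,2) -> (2,3).
Its cost is 6 + 5 + 4 + 1 + 3 + 7 = 26.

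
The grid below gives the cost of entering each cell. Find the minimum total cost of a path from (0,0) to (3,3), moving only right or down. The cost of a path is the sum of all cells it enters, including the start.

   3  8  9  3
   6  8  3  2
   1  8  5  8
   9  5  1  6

30

Best path: [0,0]→[1,0]→[2,0]→[2,1]→[2,2]→[3,2]→[3,3]
Cost: 3 + 6 + 1 + 8 + 5 + 1 + 6 = 30
(Top row then right column would cost 39.)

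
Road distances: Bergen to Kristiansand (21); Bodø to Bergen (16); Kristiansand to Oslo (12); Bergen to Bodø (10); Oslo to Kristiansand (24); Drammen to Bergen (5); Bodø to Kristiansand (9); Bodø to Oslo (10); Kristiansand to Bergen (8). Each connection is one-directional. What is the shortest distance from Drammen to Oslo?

Paths from Drammen to Oslo:
Drammen-Bergen-Bodø-Oslo: 5 + 10 + 10 = 25
Drammen-Bergen-Kristiansand-Oslo: 5 + 21 + 12 = 38
Drammen-Bergen-Bodø-Kristiansand-Oslo: 5 + 10 + 9 + 12 = 36
Best route has total 25.

25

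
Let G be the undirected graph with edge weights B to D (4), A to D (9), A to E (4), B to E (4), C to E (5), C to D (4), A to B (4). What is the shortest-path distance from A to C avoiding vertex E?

12

Paths from A to C avoiding E:
A - D - C: 9 + 4 = 13
A - B - D - C: 4 + 4 + 4 = 12
Shortest: 12.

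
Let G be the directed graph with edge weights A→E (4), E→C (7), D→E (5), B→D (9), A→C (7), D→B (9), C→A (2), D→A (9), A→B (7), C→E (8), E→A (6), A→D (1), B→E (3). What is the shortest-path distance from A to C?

Checking several routes:
A-D-B-E-C: 1 + 9 + 3 + 7 = 20
A-D-E-C: 1 + 5 + 7 = 13
A-E-C: 4 + 7 = 11
A-B-E-C: 7 + 3 + 7 = 17
A-C: 7
The minimum is 7.

7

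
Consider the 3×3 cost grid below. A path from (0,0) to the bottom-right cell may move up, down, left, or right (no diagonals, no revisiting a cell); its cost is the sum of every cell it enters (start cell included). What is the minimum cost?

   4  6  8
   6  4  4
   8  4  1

19

Best path: [0,0]→[0,1]→[1,1]→[1,2]→[2,2]
Cost: 4 + 6 + 4 + 4 + 1 = 19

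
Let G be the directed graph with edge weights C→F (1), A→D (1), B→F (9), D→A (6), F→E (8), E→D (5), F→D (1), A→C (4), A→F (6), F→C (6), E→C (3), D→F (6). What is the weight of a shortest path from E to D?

5

Paths from E to D:
E → C → F → D: 3 + 1 + 1 = 5
E → D: 5
Shortest: 5.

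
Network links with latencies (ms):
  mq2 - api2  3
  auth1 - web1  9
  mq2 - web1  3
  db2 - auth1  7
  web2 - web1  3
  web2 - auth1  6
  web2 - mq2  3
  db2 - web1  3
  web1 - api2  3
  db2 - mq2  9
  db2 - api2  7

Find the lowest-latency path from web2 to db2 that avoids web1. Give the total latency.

Routes from web2 to db2 avoiding web1:
web2 -> mq2 -> db2: 3 + 9 = 12
web2 -> auth1 -> db2: 6 + 7 = 13
web2 -> mq2 -> api2 -> db2: 3 + 3 + 7 = 13
Shortest: 12 ms.

12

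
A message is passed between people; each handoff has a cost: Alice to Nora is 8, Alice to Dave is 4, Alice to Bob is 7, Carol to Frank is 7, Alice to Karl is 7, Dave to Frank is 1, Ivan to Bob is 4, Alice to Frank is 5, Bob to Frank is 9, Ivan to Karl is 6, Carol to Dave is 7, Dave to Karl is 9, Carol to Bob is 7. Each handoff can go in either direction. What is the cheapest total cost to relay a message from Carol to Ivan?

11

Checking several routes:
Carol→Dave→Karl→Ivan: 7 + 9 + 6 = 22
Carol→Bob→Ivan: 7 + 4 = 11
Carol→Dave→Alice→Bob→Ivan: 7 + 4 + 7 + 4 = 22
Carol→Frank→Bob→Ivan: 7 + 9 + 4 = 20
Carol→Dave→Frank→Bob→Ivan: 7 + 1 + 9 + 4 = 21
The minimum is 11.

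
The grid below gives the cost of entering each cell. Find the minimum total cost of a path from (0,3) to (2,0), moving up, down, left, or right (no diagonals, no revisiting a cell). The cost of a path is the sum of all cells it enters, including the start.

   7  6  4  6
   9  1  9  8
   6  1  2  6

24

Take (0,3) -> (0,2) -> (0,1) -> (1,1) -> (2,1) -> (2,0) for a total of 6 + 4 + 6 + 1 + 1 + 6 = 24.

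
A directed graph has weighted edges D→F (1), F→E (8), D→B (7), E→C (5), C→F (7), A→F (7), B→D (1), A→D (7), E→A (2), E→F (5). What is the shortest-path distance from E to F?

5

Routes from E to F:
E - A - F: 2 + 7 = 9
E - F: 5
E - A - D - F: 2 + 7 + 1 = 10
E - C - F: 5 + 7 = 12
Best route has total 5.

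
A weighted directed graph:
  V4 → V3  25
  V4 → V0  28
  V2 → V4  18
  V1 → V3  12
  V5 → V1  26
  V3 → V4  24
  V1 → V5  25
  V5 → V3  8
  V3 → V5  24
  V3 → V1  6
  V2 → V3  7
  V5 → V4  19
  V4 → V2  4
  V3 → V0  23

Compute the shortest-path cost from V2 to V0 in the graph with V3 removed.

Paths from V2 to V0 avoiding V3:
V2→V4→V0: 18 + 28 = 46
The minimum is 46.

46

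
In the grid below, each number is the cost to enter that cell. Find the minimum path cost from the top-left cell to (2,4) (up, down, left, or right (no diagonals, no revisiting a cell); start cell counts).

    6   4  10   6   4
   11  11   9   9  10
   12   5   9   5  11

Best path: [0,0] [0,1] [0,2] [0,3] [0,4] [1,4] [2,4]
Cost: 6 + 4 + 10 + 6 + 4 + 10 + 11 = 51

51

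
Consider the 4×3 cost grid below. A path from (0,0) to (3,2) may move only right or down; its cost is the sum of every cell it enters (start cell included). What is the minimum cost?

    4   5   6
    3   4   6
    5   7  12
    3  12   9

Path [0,0] [1,0] [2,0] [3,0] [3,1] [3,2]: 4 + 3 + 5 + 3 + 12 + 9 = 36.

36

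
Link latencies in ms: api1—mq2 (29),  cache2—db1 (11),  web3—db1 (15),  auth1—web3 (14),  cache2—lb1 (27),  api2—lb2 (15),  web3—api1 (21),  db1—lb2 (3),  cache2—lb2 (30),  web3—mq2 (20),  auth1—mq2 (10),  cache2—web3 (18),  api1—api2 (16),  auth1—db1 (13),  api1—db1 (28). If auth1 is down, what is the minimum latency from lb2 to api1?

A few of the lb2→api1 routes:
lb2 → api2 → api1: 15 + 16 = 31
lb2 → db1 → web3 → api1: 3 + 15 + 21 = 39
lb2 → db1 → api1: 3 + 28 = 31
Best route has total 31 ms.

31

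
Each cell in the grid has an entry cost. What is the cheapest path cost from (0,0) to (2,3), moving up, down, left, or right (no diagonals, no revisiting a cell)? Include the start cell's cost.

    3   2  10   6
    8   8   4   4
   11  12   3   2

22

Take [0,0] [0,1] [1,1] [1,2] [2,2] [2,3] for a total of 3 + 2 + 8 + 4 + 3 + 2 = 22.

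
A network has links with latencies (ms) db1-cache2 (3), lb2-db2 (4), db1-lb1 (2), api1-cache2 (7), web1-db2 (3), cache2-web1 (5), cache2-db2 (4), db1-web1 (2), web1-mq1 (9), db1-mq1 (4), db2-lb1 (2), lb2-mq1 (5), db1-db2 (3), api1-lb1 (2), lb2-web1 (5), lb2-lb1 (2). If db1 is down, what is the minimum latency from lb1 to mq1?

A few of the lb1→mq1 routes:
lb1-db2-web1-mq1: 2 + 3 + 9 = 14
lb1-lb2-web1-mq1: 2 + 5 + 9 = 16
lb1-lb2-mq1: 2 + 5 = 7
lb1-lb2-db2-web1-mq1: 2 + 4 + 3 + 9 = 18
lb1-db2-lb2-mq1: 2 + 4 + 5 = 11
lb1-db2-web1-lb2-mq1: 2 + 3 + 5 + 5 = 15
Shortest: 7 ms.

7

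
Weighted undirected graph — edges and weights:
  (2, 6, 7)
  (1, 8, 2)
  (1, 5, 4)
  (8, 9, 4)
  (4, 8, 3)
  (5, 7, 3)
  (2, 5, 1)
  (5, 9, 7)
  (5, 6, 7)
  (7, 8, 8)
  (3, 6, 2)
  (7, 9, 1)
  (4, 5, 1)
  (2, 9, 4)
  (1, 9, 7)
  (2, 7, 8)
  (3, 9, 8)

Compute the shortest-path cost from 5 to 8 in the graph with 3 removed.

4

A few of the 5→8 routes:
5 -> 9 -> 8: 7 + 4 = 11
5 -> 7 -> 8: 3 + 8 = 11
5 -> 4 -> 8: 1 + 3 = 4
5 -> 7 -> 9 -> 8: 3 + 1 + 4 = 8
5 -> 1 -> 8: 4 + 2 = 6
5 -> 2 -> 9 -> 8: 1 + 4 + 4 = 9
The minimum is 4.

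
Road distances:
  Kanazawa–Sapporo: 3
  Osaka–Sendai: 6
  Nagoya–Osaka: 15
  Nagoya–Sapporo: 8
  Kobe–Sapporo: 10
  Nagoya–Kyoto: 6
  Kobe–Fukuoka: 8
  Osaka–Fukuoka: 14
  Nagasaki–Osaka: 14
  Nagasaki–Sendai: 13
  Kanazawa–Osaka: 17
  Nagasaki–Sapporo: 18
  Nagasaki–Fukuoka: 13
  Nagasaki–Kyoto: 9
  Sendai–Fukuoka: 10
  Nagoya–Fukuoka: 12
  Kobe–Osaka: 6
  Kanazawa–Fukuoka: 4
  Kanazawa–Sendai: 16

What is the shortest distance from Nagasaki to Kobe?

Some routes from Nagasaki to Kobe:
Nagasaki-Sendai-Osaka-Kobe: 13 + 6 + 6 = 25
Nagasaki-Fukuoka-Kobe: 13 + 8 = 21
Nagasaki-Sapporo-Kobe: 18 + 10 = 28
Nagasaki-Osaka-Kobe: 14 + 6 = 20
Nagasaki-Fukuoka-Kanazawa-Sapporo-Kobe: 13 + 4 + 3 + 10 = 30
The minimum is 20.

20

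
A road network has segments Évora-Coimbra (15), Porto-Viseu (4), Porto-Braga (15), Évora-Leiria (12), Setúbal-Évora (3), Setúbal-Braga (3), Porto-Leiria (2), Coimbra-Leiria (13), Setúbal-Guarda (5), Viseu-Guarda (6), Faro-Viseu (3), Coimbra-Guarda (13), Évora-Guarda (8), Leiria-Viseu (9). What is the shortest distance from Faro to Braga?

17

Checking several routes:
Faro→Viseu→Guarda→Setúbal→Braga: 3 + 6 + 5 + 3 = 17
Faro→Viseu→Porto→Braga: 3 + 4 + 15 = 22
Faro→Viseu→Guarda→Évora→Setúbal→Braga: 3 + 6 + 8 + 3 + 3 = 23
The minimum is 17 mi.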